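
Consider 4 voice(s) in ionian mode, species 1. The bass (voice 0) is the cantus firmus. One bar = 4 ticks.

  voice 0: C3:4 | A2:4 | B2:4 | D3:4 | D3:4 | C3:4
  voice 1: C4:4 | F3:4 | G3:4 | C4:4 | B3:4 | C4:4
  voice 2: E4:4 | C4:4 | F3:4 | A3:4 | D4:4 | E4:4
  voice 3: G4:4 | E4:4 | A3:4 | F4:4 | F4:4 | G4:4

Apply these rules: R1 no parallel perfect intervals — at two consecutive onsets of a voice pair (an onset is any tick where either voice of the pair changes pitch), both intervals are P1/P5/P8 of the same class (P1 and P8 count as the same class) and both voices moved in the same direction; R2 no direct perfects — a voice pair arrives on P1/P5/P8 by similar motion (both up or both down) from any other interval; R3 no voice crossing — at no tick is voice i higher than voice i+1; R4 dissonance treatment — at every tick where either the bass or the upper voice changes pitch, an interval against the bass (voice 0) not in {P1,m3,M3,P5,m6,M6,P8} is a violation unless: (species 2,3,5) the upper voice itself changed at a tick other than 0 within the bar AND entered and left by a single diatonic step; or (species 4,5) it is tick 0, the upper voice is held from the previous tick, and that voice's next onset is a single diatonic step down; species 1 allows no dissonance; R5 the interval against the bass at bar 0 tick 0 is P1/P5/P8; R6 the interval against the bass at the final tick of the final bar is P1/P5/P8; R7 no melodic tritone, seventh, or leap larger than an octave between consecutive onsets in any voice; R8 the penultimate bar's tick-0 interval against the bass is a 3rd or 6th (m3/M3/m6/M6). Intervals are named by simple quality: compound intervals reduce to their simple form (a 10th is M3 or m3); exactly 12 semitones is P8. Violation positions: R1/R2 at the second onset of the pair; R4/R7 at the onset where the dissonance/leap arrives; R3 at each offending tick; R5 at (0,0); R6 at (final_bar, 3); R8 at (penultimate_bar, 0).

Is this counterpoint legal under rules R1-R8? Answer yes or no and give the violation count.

No (18 violations)

bar 0: v0=C3 v1=C4 v2=E4 v3=G4 (P5)
bar 1: v0=A2 v1=F3 v2=C4 v3=E4 (P5)
bar 2: v0=B2 v1=G3 v2=F3 v3=A3 (m7)
bar 3: v0=D3 v1=C4 v2=A3 v3=F4 (m3)
bar 4: v0=D3 v1=B3 v2=D4 v3=F4 (m3)
bar 5: v0=C3 v1=C4 v2=E4 v3=G4 (P5)
  R5 @ bar0.0: opens on M3
  R1 @ bar1.0: C3/G4 P5 -> A2/E4 P5 similar
  R2 @ bar1.0: C4/E4 M3 -> F3/C4 P5 similar
  R3 @ bar2.0: G3 above F3
  R4 @ bar2.0: B2/F3 TT untreated
  R4 @ bar2.0: B2/A3 m7 untreated
  R3 @ bar2.1: G3 above F3
  R3 @ bar2.2: G3 above F3
  R3 @ bar2.3: G3 above F3
  R2 @ bar3.0: B2/F3 TT -> D3/A3 P5 similar
  R3 @ bar3.0: C4 above A3
  R4 @ bar3.0: D3/C4 m7 untreated
  R3 @ bar3.1: C4 above A3
  R3 @ bar3.2: C4 above A3
  R3 @ bar3.3: C4 above A3
  R8 @ bar4.0: penult P8 not 3rd/6th
  R2 @ bar5.0: B3/F4 TT -> C4/G4 P5 similar
  R6 @ bar5.3: closes on M3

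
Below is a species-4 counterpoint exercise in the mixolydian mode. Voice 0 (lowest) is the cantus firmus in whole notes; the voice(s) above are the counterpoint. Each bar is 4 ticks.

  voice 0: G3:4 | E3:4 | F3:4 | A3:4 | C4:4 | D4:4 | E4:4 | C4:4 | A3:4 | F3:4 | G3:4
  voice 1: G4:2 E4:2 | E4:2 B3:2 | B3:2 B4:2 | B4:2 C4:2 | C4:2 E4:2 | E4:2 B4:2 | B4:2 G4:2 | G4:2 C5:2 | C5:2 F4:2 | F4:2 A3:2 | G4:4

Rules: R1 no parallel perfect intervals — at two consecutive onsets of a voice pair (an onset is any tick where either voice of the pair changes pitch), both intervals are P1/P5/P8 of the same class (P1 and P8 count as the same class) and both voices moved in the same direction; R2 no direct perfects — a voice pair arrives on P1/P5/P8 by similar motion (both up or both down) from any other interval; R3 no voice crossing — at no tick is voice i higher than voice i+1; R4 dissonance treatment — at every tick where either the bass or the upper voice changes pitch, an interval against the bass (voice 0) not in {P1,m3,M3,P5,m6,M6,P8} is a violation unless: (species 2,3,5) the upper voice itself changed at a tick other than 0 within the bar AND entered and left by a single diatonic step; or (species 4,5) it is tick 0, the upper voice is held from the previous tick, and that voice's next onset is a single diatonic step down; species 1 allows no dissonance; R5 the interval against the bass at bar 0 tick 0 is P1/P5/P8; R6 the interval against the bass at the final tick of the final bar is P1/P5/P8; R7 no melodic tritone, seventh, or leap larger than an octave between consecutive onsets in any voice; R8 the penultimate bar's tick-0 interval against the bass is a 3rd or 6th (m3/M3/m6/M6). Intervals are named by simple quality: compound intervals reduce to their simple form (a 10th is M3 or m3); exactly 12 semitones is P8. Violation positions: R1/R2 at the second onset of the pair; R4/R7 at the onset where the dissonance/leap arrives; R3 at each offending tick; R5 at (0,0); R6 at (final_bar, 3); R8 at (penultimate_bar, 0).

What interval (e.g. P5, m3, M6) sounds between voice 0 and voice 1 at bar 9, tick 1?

voice 0=F3 voice 1=F4 -> P8

P8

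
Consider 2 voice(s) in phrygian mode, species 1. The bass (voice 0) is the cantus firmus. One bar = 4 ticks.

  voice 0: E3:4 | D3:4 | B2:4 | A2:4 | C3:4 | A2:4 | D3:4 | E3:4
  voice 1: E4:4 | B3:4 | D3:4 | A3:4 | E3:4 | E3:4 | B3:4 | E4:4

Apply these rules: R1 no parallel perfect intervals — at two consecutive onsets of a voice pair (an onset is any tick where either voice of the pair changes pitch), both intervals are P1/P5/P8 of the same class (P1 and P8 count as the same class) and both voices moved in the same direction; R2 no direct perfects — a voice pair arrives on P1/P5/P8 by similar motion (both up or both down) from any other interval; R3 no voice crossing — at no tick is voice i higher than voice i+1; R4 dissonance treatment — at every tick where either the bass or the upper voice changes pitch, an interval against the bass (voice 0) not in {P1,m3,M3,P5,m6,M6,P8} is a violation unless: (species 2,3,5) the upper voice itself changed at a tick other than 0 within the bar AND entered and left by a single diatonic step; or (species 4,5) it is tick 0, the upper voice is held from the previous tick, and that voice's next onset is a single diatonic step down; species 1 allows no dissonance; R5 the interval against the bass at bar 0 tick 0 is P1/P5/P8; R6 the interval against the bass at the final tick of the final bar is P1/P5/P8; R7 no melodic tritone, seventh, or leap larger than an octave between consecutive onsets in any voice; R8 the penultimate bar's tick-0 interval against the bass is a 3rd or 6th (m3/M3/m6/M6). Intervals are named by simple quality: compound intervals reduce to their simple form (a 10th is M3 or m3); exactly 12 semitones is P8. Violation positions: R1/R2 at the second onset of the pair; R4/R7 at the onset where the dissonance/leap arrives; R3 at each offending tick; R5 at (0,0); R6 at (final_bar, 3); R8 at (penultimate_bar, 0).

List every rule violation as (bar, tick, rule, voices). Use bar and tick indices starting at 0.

bar 0: v0=E3 v1=E4 downbeat P8
bar 1: v0=D3 v1=B3 downbeat M6
bar 2: v0=B2 v1=D3 downbeat m3
bar 3: v0=A2 v1=A3 downbeat P8
bar 4: v0=C3 v1=E3 downbeat M3
bar 5: v0=A2 v1=E3 downbeat P5
bar 6: v0=D3 v1=B3 downbeat M6
bar 7: v0=E3 v1=E4 downbeat P8
  -> R2 @ bar 7 tick 0 v(0, 1): D3/B3 M6 -> E3/E4 P8 similar

(7, 0, R2, (0, 1))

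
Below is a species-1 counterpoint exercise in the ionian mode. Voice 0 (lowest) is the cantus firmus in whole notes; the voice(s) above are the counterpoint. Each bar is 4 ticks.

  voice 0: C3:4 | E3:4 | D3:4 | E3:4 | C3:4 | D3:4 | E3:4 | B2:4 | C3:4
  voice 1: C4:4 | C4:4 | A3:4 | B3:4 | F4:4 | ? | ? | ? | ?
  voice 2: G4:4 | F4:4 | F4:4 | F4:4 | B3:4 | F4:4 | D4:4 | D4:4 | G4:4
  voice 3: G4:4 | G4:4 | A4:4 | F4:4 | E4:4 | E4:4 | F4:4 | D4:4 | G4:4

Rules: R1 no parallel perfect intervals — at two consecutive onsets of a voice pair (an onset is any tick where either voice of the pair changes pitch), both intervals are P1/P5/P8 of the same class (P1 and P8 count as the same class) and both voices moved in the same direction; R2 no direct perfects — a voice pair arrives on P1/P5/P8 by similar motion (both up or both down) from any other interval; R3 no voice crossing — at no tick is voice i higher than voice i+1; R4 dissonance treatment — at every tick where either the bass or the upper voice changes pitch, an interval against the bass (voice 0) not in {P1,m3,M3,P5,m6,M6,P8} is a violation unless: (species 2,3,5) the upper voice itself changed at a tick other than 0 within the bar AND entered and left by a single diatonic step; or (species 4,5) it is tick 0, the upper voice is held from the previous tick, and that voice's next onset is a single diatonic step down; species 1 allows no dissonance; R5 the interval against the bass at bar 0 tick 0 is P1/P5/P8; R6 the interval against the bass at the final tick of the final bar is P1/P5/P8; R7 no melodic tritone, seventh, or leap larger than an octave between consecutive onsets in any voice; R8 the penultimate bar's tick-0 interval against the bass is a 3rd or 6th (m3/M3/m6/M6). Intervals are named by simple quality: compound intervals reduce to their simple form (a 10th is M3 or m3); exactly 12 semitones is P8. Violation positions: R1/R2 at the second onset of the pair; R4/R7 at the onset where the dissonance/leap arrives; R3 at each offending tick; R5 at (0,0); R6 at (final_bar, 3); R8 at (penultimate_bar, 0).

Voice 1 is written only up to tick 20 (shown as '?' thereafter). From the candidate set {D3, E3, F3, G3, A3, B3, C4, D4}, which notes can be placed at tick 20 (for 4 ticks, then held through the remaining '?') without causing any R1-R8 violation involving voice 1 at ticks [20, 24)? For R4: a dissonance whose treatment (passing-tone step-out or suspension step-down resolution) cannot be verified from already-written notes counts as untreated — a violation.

{A3, D4, F3}

D3: violates R7
E3: violates R4,R7
F3: legal
G3: violates R4,R7
A3: legal
B3: violates R7
C4: violates R4
D4: legal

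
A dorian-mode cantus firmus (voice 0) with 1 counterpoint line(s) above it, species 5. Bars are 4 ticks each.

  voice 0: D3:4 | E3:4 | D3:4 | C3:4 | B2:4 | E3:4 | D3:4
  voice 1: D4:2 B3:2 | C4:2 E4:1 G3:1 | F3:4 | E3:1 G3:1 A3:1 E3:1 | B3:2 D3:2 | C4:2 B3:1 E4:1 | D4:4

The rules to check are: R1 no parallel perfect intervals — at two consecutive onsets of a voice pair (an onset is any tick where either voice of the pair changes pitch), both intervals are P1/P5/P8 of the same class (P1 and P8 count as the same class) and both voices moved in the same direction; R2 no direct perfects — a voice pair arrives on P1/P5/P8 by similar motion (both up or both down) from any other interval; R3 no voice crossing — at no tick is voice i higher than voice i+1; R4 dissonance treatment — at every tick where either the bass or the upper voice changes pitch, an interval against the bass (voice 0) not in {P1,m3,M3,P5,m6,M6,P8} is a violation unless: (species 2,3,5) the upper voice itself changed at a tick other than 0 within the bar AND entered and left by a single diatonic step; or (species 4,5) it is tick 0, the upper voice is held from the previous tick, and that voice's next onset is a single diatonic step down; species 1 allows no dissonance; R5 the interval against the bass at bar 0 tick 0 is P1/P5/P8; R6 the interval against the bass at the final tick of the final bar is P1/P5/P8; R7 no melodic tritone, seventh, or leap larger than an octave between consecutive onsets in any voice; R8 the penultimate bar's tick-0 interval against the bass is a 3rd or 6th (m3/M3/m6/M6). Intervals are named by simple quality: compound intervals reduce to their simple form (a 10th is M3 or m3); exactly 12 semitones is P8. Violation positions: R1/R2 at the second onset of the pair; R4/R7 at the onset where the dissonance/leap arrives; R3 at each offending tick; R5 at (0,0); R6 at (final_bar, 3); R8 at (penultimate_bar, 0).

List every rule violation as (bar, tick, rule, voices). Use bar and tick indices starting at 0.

bar 0: v0=D3 v1=D4 downbeat P8
bar 1: v0=E3 v1=C4 downbeat m6
bar 2: v0=D3 v1=F3 downbeat m3
bar 3: v0=C3 v1=E3 downbeat M3
bar 4: v0=B2 v1=B3 downbeat P8
bar 5: v0=E3 v1=C4 downbeat m6
bar 6: v0=D3 v1=D4 downbeat P8
  -> R7 @ bar 5 tick 0 v(1,): D3->C4 leap 10st
  -> R1 @ bar 6 tick 0 v(0, 1): E3/E4 P8 -> D3/D4 P8 similar

(5, 0, R7, (1,))
(6, 0, R1, (0, 1))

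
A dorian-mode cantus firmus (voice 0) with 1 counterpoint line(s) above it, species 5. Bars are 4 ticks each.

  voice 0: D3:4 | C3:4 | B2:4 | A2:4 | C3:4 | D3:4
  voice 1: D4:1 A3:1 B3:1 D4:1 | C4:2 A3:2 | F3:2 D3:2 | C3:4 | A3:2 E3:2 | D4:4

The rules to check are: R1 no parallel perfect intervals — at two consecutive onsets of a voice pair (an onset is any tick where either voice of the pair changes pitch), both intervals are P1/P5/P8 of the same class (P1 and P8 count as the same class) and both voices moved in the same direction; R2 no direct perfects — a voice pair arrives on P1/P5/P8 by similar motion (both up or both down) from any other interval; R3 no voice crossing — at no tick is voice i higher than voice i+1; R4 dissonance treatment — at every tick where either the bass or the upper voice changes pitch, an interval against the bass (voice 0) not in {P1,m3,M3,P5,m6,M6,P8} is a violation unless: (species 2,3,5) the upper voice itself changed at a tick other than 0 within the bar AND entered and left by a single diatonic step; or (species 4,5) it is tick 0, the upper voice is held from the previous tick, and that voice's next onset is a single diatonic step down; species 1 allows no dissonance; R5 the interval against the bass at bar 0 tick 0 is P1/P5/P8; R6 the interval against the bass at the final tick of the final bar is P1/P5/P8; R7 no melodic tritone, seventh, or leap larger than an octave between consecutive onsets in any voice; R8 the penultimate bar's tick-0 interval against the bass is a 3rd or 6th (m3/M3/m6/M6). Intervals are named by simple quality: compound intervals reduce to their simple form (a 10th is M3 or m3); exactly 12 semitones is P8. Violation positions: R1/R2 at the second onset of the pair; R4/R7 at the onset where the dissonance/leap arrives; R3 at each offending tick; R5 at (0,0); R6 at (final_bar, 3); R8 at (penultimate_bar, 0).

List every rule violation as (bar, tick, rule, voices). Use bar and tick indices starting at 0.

(1, 0, R1, (0, 1))
(2, 0, R4, (0, 1))
(5, 0, R2, (0, 1))
(5, 0, R7, (1,))

bar 0: v0=D3 v1=D4 downbeat P8
bar 1: v0=C3 v1=C4 downbeat P8
bar 2: v0=B2 v1=F3 downbeat TT
bar 3: v0=A2 v1=C3 downbeat m3
bar 4: v0=C3 v1=A3 downbeat M6
bar 5: v0=D3 v1=D4 downbeat P8
  -> R1 @ bar 1 tick 0 v(0, 1): D3/D4 P8 -> C3/C4 P8 similar
  -> R4 @ bar 2 tick 0 v(0, 1): B2/F3 TT untreated
  -> R2 @ bar 5 tick 0 v(0, 1): C3/E3 M3 -> D3/D4 P8 similar
  -> R7 @ bar 5 tick 0 v(1,): E3->D4 leap 10st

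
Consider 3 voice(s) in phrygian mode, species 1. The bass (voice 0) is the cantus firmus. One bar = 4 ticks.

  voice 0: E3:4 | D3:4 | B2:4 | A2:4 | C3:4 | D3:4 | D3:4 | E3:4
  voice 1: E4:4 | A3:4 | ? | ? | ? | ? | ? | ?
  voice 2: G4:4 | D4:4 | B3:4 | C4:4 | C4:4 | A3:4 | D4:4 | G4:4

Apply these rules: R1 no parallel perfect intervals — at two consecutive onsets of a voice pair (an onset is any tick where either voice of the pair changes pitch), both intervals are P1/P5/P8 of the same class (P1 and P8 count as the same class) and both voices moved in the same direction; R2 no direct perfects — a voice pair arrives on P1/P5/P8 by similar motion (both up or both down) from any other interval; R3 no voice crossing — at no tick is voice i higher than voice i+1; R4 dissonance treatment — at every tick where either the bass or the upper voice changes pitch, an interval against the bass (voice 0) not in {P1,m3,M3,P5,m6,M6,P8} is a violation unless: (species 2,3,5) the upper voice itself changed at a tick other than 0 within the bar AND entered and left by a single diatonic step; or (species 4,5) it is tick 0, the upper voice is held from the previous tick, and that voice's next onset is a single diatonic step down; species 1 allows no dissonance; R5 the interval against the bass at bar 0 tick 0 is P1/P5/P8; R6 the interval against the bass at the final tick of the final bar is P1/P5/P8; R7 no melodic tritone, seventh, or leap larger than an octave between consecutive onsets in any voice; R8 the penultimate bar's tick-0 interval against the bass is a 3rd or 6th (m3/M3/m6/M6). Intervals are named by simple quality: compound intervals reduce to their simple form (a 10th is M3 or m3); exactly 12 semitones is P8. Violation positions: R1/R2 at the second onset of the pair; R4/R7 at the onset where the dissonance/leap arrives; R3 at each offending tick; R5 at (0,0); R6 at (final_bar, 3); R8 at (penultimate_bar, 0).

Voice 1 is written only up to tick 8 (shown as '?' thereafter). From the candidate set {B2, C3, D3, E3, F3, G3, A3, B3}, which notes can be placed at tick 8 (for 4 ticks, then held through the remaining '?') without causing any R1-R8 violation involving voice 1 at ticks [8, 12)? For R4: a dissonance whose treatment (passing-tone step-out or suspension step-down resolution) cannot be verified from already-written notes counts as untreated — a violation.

{B3, D3, G3}

B2: violates R2,R7
C3: violates R4
D3: legal
E3: violates R2,R4
F3: violates R4
G3: legal
A3: violates R4
B3: legal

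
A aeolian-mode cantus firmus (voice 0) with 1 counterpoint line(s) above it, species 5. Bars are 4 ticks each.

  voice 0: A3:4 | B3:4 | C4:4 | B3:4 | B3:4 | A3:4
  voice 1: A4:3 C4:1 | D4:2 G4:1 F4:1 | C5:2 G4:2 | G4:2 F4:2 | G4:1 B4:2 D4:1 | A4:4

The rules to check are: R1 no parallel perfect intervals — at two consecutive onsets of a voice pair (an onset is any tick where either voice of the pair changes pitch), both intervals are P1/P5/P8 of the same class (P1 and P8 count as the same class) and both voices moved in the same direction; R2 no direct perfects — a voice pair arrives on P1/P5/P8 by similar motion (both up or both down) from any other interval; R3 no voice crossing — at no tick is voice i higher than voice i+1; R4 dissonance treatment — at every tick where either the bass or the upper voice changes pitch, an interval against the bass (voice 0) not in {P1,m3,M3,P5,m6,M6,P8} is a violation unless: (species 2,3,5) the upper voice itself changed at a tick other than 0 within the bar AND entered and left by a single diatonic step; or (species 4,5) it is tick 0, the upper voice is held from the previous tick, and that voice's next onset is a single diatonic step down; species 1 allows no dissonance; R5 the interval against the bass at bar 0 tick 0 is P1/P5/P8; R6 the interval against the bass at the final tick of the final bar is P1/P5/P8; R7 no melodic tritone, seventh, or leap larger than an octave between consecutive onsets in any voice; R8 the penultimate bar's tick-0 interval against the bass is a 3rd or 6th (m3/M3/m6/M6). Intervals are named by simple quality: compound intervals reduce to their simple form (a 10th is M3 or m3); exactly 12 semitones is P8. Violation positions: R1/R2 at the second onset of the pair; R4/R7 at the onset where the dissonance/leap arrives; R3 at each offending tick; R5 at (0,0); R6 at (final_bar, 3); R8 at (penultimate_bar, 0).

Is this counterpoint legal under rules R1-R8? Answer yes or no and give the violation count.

bar 0: v0=A3 v1=A4 (P8)
bar 1: v0=B3 v1=D4 (m3)
bar 2: v0=C4 v1=C5 (P8)
bar 3: v0=B3 v1=G4 (m6)
bar 4: v0=B3 v1=G4 (m6)
bar 5: v0=A3 v1=A4 (P8)
  R4 @ bar1.3: B3/F4 TT untreated
  R2 @ bar2.0: B3/F4 TT -> C4/C5 P8 similar

No (2 violations)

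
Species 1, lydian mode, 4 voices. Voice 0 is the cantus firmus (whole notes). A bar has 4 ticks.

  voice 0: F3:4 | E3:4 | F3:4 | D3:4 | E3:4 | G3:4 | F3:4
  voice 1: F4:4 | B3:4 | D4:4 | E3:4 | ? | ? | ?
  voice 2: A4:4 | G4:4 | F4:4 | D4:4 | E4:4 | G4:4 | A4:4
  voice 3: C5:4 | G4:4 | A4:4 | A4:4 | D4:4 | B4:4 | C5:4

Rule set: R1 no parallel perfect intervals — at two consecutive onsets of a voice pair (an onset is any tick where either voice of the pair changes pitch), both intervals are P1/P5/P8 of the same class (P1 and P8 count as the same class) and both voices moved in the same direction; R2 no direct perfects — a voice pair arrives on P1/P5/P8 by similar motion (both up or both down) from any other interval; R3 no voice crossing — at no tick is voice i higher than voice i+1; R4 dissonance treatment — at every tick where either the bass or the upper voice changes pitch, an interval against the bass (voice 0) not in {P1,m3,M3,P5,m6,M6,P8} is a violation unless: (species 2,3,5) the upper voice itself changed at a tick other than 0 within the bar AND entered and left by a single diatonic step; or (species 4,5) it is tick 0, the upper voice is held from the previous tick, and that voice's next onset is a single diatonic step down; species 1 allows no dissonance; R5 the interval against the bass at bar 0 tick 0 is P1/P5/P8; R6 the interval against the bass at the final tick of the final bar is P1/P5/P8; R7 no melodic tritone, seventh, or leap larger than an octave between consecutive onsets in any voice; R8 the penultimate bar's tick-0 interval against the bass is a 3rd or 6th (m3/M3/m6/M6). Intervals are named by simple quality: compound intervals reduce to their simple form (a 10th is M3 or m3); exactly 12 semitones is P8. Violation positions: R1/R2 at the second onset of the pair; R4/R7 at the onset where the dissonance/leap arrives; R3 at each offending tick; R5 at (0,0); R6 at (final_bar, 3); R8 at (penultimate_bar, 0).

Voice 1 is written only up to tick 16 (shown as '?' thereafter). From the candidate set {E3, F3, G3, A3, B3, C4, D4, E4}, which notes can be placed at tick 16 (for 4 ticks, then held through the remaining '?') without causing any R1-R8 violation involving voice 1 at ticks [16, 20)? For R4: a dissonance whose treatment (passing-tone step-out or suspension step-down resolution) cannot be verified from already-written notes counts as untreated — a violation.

{C4, E3, G3}

E3: legal
F3: violates R4
G3: legal
A3: violates R2,R4
B3: violates R2
C4: legal
D4: violates R4,R7
E4: violates R2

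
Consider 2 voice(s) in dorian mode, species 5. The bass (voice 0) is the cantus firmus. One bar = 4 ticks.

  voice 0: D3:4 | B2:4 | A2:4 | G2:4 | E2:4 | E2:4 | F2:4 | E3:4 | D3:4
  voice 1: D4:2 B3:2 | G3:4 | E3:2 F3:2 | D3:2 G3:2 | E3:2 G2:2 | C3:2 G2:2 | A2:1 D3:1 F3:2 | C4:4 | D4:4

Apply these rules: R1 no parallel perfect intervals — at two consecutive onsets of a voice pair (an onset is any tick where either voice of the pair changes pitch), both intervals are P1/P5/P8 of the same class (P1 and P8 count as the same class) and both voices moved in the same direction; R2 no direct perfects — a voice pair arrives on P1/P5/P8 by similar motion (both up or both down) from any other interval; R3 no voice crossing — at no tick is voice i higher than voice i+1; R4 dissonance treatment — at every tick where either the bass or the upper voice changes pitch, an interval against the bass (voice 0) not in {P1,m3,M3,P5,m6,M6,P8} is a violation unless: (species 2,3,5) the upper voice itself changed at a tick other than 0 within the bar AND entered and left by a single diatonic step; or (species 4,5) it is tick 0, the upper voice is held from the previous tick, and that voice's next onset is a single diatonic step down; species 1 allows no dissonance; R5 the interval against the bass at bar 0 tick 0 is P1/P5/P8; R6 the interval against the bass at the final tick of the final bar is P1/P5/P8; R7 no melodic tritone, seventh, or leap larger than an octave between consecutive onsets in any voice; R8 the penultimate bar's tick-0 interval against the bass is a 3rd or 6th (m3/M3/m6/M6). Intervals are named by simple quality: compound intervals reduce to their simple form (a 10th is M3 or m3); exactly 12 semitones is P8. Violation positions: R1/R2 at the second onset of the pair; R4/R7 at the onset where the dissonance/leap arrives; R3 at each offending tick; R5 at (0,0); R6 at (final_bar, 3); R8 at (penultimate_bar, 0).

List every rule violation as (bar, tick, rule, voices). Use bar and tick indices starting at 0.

(2, 0, R2, (0, 1))
(3, 0, R2, (0, 1))
(4, 0, R1, (0, 1))
(7, 0, R7, (0,))

bar 0: v0=D3 v1=D4 downbeat P8
bar 1: v0=B2 v1=G3 downbeat m6
bar 2: v0=A2 v1=E3 downbeat P5
bar 3: v0=G2 v1=D3 downbeat P5
bar 4: v0=E2 v1=E3 downbeat P8
bar 5: v0=E2 v1=C3 downbeat m6
bar 6: v0=F2 v1=A2 downbeat M3
bar 7: v0=E3 v1=C4 downbeat m6
bar 8: v0=D3 v1=D4 downbeat P8
  -> R2 @ bar 2 tick 0 v(0, 1): B2/G3 m6 -> A2/E3 P5 similar
  -> R2 @ bar 3 tick 0 v(0, 1): A2/F3 m6 -> G2/D3 P5 similar
  -> R1 @ bar 4 tick 0 v(0, 1): G2/G3 P8 -> E2/E3 P8 similar
  -> R7 @ bar 7 tick 0 v(0,): F2->E3 leap 11st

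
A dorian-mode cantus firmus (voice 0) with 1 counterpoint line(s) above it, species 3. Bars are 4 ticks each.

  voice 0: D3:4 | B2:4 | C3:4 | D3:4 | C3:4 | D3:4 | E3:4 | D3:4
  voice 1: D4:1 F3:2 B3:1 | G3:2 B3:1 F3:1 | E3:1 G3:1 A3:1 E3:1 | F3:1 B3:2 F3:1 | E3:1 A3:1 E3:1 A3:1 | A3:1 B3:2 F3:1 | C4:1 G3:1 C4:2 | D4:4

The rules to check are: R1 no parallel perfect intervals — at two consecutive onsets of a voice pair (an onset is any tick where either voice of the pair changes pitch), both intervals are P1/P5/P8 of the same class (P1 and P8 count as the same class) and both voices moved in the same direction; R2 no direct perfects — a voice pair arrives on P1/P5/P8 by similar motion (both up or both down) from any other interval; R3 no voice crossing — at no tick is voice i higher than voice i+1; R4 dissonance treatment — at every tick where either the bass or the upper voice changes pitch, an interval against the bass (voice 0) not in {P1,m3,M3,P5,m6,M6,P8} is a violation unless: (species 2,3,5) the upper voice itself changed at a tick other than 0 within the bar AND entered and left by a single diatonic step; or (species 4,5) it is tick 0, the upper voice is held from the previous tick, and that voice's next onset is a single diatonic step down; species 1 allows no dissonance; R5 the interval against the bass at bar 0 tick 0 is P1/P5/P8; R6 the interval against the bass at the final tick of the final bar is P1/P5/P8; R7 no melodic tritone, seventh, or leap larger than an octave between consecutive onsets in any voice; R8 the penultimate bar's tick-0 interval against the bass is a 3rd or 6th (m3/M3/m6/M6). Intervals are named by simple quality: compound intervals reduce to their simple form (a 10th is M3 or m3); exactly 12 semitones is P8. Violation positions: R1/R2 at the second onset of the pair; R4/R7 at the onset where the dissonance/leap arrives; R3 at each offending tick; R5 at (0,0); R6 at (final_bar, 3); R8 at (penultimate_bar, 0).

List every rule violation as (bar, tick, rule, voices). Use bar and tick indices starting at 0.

(0, 3, R7, (1,))
(1, 3, R4, (0, 1))
(1, 3, R7, (1,))
(3, 1, R7, (1,))
(3, 3, R7, (1,))
(5, 3, R7, (1,))

bar 0: v0=D3 v1=D4 downbeat P8
bar 1: v0=B2 v1=G3 downbeat m6
bar 2: v0=C3 v1=E3 downbeat M3
bar 3: v0=D3 v1=F3 downbeat m3
bar 4: v0=C3 v1=E3 downbeat M3
bar 5: v0=D3 v1=A3 downbeat P5
bar 6: v0=E3 v1=C4 downbeat m6
bar 7: v0=D3 v1=D4 downbeat P8
  -> R7 @ bar 0 tick 3 v(1,): F3->B3 leap 6st
  -> R4 @ bar 1 tick 3 v(0, 1): B2/F3 TT untreated
  -> R7 @ bar 1 tick 3 v(1,): B3->F3 leap 6st
  -> R7 @ bar 3 tick 1 v(1,): F3->B3 leap 6st
  -> R7 @ bar 3 tick 3 v(1,): B3->F3 leap 6st
  -> R7 @ bar 5 tick 3 v(1,): B3->F3 leap 6st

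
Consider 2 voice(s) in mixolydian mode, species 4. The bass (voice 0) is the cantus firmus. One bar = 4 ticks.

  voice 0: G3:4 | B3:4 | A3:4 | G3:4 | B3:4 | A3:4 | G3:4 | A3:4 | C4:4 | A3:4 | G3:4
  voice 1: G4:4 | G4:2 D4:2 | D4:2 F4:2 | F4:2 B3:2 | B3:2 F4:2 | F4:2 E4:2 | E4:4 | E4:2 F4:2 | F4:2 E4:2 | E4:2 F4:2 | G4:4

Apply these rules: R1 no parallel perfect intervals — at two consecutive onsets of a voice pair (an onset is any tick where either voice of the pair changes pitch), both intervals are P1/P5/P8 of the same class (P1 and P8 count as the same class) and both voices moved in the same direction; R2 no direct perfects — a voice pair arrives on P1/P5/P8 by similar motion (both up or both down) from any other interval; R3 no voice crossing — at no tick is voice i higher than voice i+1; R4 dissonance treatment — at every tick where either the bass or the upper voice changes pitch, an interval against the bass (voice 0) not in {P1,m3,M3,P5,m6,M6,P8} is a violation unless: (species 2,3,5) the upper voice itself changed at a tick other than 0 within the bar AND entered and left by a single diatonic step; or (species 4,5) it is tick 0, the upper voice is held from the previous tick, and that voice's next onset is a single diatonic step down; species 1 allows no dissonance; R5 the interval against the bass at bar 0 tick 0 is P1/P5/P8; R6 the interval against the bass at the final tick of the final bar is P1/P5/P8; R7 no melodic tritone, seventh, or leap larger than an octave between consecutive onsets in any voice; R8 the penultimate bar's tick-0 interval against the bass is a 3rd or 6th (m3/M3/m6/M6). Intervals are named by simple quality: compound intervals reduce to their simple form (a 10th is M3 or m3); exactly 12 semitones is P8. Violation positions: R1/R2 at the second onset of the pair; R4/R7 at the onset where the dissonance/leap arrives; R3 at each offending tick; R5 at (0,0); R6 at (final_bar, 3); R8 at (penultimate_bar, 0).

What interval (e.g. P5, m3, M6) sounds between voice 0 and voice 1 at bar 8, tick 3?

voice 0=C4 voice 1=E4 -> M3

M3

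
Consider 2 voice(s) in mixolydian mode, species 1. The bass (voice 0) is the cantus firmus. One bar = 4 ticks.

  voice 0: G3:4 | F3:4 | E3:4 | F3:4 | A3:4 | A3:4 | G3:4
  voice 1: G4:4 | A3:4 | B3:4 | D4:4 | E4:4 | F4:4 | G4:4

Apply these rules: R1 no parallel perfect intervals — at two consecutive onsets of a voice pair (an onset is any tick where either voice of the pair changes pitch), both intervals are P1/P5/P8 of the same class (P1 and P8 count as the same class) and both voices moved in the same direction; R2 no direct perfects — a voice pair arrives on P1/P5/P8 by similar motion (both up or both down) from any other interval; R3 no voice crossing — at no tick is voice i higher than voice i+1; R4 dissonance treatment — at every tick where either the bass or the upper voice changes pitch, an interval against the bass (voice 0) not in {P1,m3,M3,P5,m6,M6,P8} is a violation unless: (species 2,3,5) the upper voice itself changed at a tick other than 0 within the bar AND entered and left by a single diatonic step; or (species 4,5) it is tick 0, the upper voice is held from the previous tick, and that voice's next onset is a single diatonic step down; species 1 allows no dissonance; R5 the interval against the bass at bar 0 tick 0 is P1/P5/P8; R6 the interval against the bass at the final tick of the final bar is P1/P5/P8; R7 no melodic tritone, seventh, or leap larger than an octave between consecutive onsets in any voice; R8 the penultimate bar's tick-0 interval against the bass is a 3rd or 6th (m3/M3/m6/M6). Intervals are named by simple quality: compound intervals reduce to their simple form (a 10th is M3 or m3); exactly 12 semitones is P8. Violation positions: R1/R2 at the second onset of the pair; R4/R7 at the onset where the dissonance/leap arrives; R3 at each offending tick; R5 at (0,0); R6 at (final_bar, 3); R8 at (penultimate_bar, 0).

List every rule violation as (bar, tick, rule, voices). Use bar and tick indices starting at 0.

bar 0: v0=G3 v1=G4 downbeat P8
bar 1: v0=F3 v1=A3 downbeat M3
bar 2: v0=E3 v1=B3 downbeat P5
bar 3: v0=F3 v1=D4 downbeat M6
bar 4: v0=A3 v1=E4 downbeat P5
bar 5: v0=A3 v1=F4 downbeat m6
bar 6: v0=G3 v1=G4 downbeat P8
  -> R7 @ bar 1 tick 0 v(1,): G4->A3 leap 10st
  -> R2 @ bar 4 tick 0 v(0, 1): F3/D4 M6 -> A3/E4 P5 similar

(1, 0, R7, (1,))
(4, 0, R2, (0, 1))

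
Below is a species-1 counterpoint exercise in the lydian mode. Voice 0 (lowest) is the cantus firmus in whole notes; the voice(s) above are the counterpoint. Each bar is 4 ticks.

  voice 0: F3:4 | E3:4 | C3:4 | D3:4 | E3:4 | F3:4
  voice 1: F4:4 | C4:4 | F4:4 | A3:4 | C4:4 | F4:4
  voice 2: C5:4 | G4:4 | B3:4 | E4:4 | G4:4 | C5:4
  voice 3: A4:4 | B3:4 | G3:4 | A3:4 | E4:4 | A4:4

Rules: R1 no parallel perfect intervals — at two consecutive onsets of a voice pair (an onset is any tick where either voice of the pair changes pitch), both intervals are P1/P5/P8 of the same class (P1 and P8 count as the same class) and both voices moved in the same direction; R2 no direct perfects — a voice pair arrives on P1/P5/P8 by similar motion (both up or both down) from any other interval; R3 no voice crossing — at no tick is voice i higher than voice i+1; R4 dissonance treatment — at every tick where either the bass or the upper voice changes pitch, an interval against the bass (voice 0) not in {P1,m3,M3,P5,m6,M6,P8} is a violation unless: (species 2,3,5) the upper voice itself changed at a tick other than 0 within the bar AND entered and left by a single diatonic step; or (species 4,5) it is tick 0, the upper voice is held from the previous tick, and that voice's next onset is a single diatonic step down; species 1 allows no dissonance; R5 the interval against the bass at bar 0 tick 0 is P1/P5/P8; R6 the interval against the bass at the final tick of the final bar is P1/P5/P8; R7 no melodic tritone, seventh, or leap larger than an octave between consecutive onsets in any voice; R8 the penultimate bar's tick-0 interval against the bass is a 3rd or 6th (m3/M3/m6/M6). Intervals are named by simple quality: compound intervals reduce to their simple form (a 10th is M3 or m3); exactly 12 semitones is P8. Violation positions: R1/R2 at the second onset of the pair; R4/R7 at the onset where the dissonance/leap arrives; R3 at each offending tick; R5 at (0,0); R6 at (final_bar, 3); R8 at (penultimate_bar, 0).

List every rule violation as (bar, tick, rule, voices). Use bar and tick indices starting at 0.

bar 0: v0=F3 v1=F4 v2=C5 v3=A4 downbeat M3
bar 1: v0=E3 v1=C4 v2=G4 v3=B3 downbeat P5
bar 2: v0=C3 v1=F4 v2=B3 v3=G3 downbeat P5
bar 3: v0=D3 v1=A3 v2=E4 v3=A3 downbeat P5
bar 4: v0=E3 v1=C4 v2=G4 v3=E4 downbeat P8
bar 5: v0=F3 v1=F4 v2=C5 v3=A4 downbeat M3
  -> R3 @ bar 0 tick 0 v(2, 3): C5 above A4
  -> R5 @ bar 0 tick 0 v(0, 3): opens on M3
  -> R3 @ bar 0 tick 1 v(2, 3): C5 above A4
  -> R3 @ bar 0 tick 2 v(2, 3): C5 above A4
  -> R3 @ bar 0 tick 3 v(2, 3): C5 above A4
  -> R1 @ bar 1 tick 0 v(1, 2): F4/C5 P5 -> C4/G4 P5 similar
  -> R2 @ bar 1 tick 0 v(0, 3): F3/A4 M3 -> E3/B3 P5 similar
  -> R3 @ bar 1 tick 0 v(2, 3): G4 above B3
  -> R7 @ bar 1 tick 0 v(3,): A4->B3 leap 10st
  -> R3 @ bar 1 tick 1 v(2, 3): G4 above B3
  -> R3 @ bar 1 tick 2 v(2, 3): G4 above B3
  -> R3 @ bar 1 tick 3 v(2, 3): G4 above B3
  -> R1 @ bar 2 tick 0 v(0, 3): E3/B3 P5 -> C3/G3 P5 similar
  -> R3 @ bar 2 tick 0 v(1, 2): F4 above B3
  -> R3 @ bar 2 tick 0 v(2, 3): B3 above G3
  -> R4 @ bar 2 tick 0 v(0, 1): C3/F4 P4 untreated
  -> R4 @ bar 2 tick 0 v(0, 2): C3/B3 M7 untreated
  -> R3 @ bar 2 tick 1 v(1, 2): F4 above B3
  -> R3 @ bar 2 tick 1 v(2, 3): B3 above G3
  -> R3 @ bar 2 tick 2 v(1, 2): F4 above B3
  -> R3 @ bar 2 tick 2 v(2, 3): B3 above G3
  -> R3 @ bar 2 tick 3 v(1, 2): F4 above B3
  -> R3 @ bar 2 tick 3 v(2, 3): B3 above G3
  -> R1 @ bar 3 tick 0 v(0, 3): C3/G3 P5 -> D3/A3 P5 similar
  -> R2 @ bar 3 tick 0 v(2, 3): B3/G3 M3 -> E4/A3 P5 similar
  -> R3 @ bar 3 tick 0 v(2, 3): E4 above A3
  -> R4 @ bar 3 tick 0 v(0, 2): D3/E4 M2 untreated
  -> R3 @ bar 3 tick 1 v(2, 3): E4 above A3
  -> R3 @ bar 3 tick 2 v(2, 3): E4 above A3
  -> R3 @ bar 3 tick 3 v(2, 3): E4 above A3
  -> R1 @ bar 4 tick 0 v(1, 2): A3/E4 P5 -> C4/G4 P5 similar
  -> R2 @ bar 4 tick 0 v(0, 3): D3/A3 P5 -> E3/E4 P8 similar
  -> R3 @ bar 4 tick 0 v(2, 3): G4 above E4
  -> R8 @ bar 4 tick 0 v(0, 3): penult P8 not 3rd/6th
  -> R3 @ bar 4 tick 1 v(2, 3): G4 above E4
  -> R3 @ bar 4 tick 2 v(2, 3): G4 above E4
  -> R3 @ bar 4 tick 3 v(2, 3): G4 above E4
  -> R1 @ bar 5 tick 0 v(1, 2): C4/G4 P5 -> F4/C5 P5 similar
  -> R2 @ bar 5 tick 0 v(0, 1): E3/C4 m6 -> F3/F4 P8 similar
  -> R2 @ bar 5 tick 0 v(0, 2): E3/G4 m3 -> F3/C5 P5 similar
  -> R3 @ bar 5 tick 0 v(2, 3): C5 above A4
  -> R3 @ bar 5 tick 1 v(2, 3): C5 above A4
  -> R3 @ bar 5 tick 2 v(2, 3): C5 above A4
  -> R3 @ bar 5 tick 3 v(2, 3): C5 above A4
  -> R6 @ bar 5 tick 3 v(0, 3): closes on M3

(0, 0, R3, (2, 3))
(0, 0, R5, (0, 3))
(0, 1, R3, (2, 3))
(0, 2, R3, (2, 3))
(0, 3, R3, (2, 3))
(1, 0, R1, (1, 2))
(1, 0, R2, (0, 3))
(1, 0, R3, (2, 3))
(1, 0, R7, (3,))
(1, 1, R3, (2, 3))
(1, 2, R3, (2, 3))
(1, 3, R3, (2, 3))
(2, 0, R1, (0, 3))
(2, 0, R3, (1, 2))
(2, 0, R3, (2, 3))
(2, 0, R4, (0, 1))
(2, 0, R4, (0, 2))
(2, 1, R3, (1, 2))
(2, 1, R3, (2, 3))
(2, 2, R3, (1, 2))
(2, 2, R3, (2, 3))
(2, 3, R3, (1, 2))
(2, 3, R3, (2, 3))
(3, 0, R1, (0, 3))
(3, 0, R2, (2, 3))
(3, 0, R3, (2, 3))
(3, 0, R4, (0, 2))
(3, 1, R3, (2, 3))
(3, 2, R3, (2, 3))
(3, 3, R3, (2, 3))
(4, 0, R1, (1, 2))
(4, 0, R2, (0, 3))
(4, 0, R3, (2, 3))
(4, 0, R8, (0, 3))
(4, 1, R3, (2, 3))
(4, 2, R3, (2, 3))
(4, 3, R3, (2, 3))
(5, 0, R1, (1, 2))
(5, 0, R2, (0, 1))
(5, 0, R2, (0, 2))
(5, 0, R3, (2, 3))
(5, 1, R3, (2, 3))
(5, 2, R3, (2, 3))
(5, 3, R3, (2, 3))
(5, 3, R6, (0, 3))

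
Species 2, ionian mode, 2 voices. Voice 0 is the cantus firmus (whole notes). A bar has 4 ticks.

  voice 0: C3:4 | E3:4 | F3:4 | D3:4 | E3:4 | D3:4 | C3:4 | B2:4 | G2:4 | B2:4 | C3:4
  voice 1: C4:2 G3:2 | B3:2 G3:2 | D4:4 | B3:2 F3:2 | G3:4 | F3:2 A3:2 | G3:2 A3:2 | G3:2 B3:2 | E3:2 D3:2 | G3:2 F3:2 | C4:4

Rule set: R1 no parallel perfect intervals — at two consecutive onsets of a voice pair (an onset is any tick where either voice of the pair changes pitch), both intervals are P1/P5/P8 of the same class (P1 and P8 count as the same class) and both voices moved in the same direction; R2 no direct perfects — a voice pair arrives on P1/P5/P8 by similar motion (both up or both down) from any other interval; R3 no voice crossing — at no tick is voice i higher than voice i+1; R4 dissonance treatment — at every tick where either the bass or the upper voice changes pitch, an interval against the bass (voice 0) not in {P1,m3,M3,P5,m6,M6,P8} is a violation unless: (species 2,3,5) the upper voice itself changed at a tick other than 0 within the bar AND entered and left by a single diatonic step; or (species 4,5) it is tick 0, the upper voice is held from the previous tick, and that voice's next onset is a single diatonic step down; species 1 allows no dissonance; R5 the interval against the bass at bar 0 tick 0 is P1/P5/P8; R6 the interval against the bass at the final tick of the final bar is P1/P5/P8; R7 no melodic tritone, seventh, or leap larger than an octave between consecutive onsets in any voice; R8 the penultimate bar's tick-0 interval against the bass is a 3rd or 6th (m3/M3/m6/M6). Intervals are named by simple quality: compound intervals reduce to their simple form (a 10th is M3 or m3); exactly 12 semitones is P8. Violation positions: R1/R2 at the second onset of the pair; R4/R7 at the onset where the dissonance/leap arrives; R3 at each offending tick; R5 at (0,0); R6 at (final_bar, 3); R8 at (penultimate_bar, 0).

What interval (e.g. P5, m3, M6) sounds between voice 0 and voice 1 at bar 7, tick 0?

voice 0=B2 voice 1=G3 -> m6

m6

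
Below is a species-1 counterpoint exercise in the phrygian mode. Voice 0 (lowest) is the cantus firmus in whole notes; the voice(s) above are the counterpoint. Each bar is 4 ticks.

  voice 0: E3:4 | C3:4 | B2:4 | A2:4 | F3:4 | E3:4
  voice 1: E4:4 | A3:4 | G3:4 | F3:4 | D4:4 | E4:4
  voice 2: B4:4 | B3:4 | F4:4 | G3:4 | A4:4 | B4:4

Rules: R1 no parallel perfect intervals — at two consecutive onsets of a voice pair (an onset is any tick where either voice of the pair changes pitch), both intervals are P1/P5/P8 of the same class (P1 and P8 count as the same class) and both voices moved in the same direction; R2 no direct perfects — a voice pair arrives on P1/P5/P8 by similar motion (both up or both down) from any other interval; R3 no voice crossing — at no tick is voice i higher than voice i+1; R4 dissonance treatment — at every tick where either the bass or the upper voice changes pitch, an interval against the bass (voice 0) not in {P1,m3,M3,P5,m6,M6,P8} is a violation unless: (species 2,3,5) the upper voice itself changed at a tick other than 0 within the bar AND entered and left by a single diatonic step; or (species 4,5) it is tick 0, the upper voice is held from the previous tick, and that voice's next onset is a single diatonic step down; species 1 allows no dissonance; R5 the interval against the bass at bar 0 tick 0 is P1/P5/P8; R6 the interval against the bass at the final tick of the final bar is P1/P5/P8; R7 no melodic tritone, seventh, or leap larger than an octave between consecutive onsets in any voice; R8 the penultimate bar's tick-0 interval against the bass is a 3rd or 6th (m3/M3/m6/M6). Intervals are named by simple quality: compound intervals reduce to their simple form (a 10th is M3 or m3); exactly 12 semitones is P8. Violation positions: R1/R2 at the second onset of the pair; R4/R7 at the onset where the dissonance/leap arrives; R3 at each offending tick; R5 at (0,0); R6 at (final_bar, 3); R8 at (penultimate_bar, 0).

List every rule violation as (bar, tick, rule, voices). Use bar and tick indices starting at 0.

bar 0: v0=E3 v1=E4 v2=B4 downbeat P5
bar 1: v0=C3 v1=A3 v2=B3 downbeat M7
bar 2: v0=B2 v1=G3 v2=F4 downbeat TT
bar 3: v0=A2 v1=F3 v2=G3 downbeat m7
bar 4: v0=F3 v1=D4 v2=A4 downbeat M3
bar 5: v0=E3 v1=E4 v2=B4 downbeat P5
  -> R4 @ bar 1 tick 0 v(0, 2): C3/B3 M7 untreated
  -> R4 @ bar 2 tick 0 v(0, 2): B2/F4 TT untreated
  -> R7 @ bar 2 tick 0 v(2,): B3->F4 leap 6st
  -> R4 @ bar 3 tick 0 v(0, 2): A2/G3 m7 untreated
  -> R7 @ bar 3 tick 0 v(2,): F4->G3 leap 10st
  -> R2 @ bar 4 tick 0 v(1, 2): F3/G3 M2 -> D4/A4 P5 similar
  -> R7 @ bar 4 tick 0 v(2,): G3->A4 leap 14st
  -> R1 @ bar 5 tick 0 v(1, 2): D4/A4 P5 -> E4/B4 P5 similar

(1, 0, R4, (0, 2))
(2, 0, R4, (0, 2))
(2, 0, R7, (2,))
(3, 0, R4, (0, 2))
(3, 0, R7, (2,))
(4, 0, R2, (1, 2))
(4, 0, R7, (2,))
(5, 0, R1, (1, 2))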